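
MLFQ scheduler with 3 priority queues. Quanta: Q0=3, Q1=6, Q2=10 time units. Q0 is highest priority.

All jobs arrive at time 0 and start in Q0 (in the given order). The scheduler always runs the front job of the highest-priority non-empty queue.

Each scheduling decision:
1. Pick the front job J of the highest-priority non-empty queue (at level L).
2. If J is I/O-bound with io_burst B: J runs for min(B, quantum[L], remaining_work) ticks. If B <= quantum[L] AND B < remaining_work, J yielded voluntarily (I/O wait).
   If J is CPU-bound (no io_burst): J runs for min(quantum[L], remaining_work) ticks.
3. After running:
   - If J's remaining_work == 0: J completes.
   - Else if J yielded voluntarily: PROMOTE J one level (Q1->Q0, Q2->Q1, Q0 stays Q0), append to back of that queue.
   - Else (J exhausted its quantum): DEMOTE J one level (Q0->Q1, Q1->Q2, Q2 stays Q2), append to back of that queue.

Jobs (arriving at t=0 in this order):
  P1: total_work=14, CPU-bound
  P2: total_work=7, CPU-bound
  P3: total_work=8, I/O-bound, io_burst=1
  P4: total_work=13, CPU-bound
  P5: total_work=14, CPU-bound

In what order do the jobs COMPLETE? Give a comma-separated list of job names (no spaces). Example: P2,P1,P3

t=0-3: P1@Q0 runs 3, rem=11, quantum used, demote→Q1. Q0=[P2,P3,P4,P5] Q1=[P1] Q2=[]
t=3-6: P2@Q0 runs 3, rem=4, quantum used, demote→Q1. Q0=[P3,P4,P5] Q1=[P1,P2] Q2=[]
t=6-7: P3@Q0 runs 1, rem=7, I/O yield, promote→Q0. Q0=[P4,P5,P3] Q1=[P1,P2] Q2=[]
t=7-10: P4@Q0 runs 3, rem=10, quantum used, demote→Q1. Q0=[P5,P3] Q1=[P1,P2,P4] Q2=[]
t=10-13: P5@Q0 runs 3, rem=11, quantum used, demote→Q1. Q0=[P3] Q1=[P1,P2,P4,P5] Q2=[]
t=13-14: P3@Q0 runs 1, rem=6, I/O yield, promote→Q0. Q0=[P3] Q1=[P1,P2,P4,P5] Q2=[]
t=14-15: P3@Q0 runs 1, rem=5, I/O yield, promote→Q0. Q0=[P3] Q1=[P1,P2,P4,P5] Q2=[]
t=15-16: P3@Q0 runs 1, rem=4, I/O yield, promote→Q0. Q0=[P3] Q1=[P1,P2,P4,P5] Q2=[]
t=16-17: P3@Q0 runs 1, rem=3, I/O yield, promote→Q0. Q0=[P3] Q1=[P1,P2,P4,P5] Q2=[]
t=17-18: P3@Q0 runs 1, rem=2, I/O yield, promote→Q0. Q0=[P3] Q1=[P1,P2,P4,P5] Q2=[]
t=18-19: P3@Q0 runs 1, rem=1, I/O yield, promote→Q0. Q0=[P3] Q1=[P1,P2,P4,P5] Q2=[]
t=19-20: P3@Q0 runs 1, rem=0, completes. Q0=[] Q1=[P1,P2,P4,P5] Q2=[]
t=20-26: P1@Q1 runs 6, rem=5, quantum used, demote→Q2. Q0=[] Q1=[P2,P4,P5] Q2=[P1]
t=26-30: P2@Q1 runs 4, rem=0, completes. Q0=[] Q1=[P4,P5] Q2=[P1]
t=30-36: P4@Q1 runs 6, rem=4, quantum used, demote→Q2. Q0=[] Q1=[P5] Q2=[P1,P4]
t=36-42: P5@Q1 runs 6, rem=5, quantum used, demote→Q2. Q0=[] Q1=[] Q2=[P1,P4,P5]
t=42-47: P1@Q2 runs 5, rem=0, completes. Q0=[] Q1=[] Q2=[P4,P5]
t=47-51: P4@Q2 runs 4, rem=0, completes. Q0=[] Q1=[] Q2=[P5]
t=51-56: P5@Q2 runs 5, rem=0, completes. Q0=[] Q1=[] Q2=[]

Answer: P3,P2,P1,P4,P5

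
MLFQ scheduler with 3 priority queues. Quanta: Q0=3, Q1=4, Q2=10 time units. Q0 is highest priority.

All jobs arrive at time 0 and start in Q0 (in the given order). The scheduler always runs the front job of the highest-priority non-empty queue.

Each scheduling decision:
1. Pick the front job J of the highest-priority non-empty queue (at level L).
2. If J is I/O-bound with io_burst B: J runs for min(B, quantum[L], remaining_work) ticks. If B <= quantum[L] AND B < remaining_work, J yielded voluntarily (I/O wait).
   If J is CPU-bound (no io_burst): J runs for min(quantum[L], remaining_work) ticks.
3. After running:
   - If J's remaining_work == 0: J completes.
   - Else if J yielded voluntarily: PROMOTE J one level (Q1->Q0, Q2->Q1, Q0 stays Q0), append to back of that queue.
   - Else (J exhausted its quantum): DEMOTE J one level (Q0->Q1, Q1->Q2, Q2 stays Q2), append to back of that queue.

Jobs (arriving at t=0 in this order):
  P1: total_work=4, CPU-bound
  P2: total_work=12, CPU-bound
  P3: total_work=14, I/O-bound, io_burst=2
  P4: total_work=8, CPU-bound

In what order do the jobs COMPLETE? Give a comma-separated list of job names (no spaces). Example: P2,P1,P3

Answer: P3,P1,P2,P4

Derivation:
t=0-3: P1@Q0 runs 3, rem=1, quantum used, demote→Q1. Q0=[P2,P3,P4] Q1=[P1] Q2=[]
t=3-6: P2@Q0 runs 3, rem=9, quantum used, demote→Q1. Q0=[P3,P4] Q1=[P1,P2] Q2=[]
t=6-8: P3@Q0 runs 2, rem=12, I/O yield, promote→Q0. Q0=[P4,P3] Q1=[P1,P2] Q2=[]
t=8-11: P4@Q0 runs 3, rem=5, quantum used, demote→Q1. Q0=[P3] Q1=[P1,P2,P4] Q2=[]
t=11-13: P3@Q0 runs 2, rem=10, I/O yield, promote→Q0. Q0=[P3] Q1=[P1,P2,P4] Q2=[]
t=13-15: P3@Q0 runs 2, rem=8, I/O yield, promote→Q0. Q0=[P3] Q1=[P1,P2,P4] Q2=[]
t=15-17: P3@Q0 runs 2, rem=6, I/O yield, promote→Q0. Q0=[P3] Q1=[P1,P2,P4] Q2=[]
t=17-19: P3@Q0 runs 2, rem=4, I/O yield, promote→Q0. Q0=[P3] Q1=[P1,P2,P4] Q2=[]
t=19-21: P3@Q0 runs 2, rem=2, I/O yield, promote→Q0. Q0=[P3] Q1=[P1,P2,P4] Q2=[]
t=21-23: P3@Q0 runs 2, rem=0, completes. Q0=[] Q1=[P1,P2,P4] Q2=[]
t=23-24: P1@Q1 runs 1, rem=0, completes. Q0=[] Q1=[P2,P4] Q2=[]
t=24-28: P2@Q1 runs 4, rem=5, quantum used, demote→Q2. Q0=[] Q1=[P4] Q2=[P2]
t=28-32: P4@Q1 runs 4, rem=1, quantum used, demote→Q2. Q0=[] Q1=[] Q2=[P2,P4]
t=32-37: P2@Q2 runs 5, rem=0, completes. Q0=[] Q1=[] Q2=[P4]
t=37-38: P4@Q2 runs 1, rem=0, completes. Q0=[] Q1=[] Q2=[]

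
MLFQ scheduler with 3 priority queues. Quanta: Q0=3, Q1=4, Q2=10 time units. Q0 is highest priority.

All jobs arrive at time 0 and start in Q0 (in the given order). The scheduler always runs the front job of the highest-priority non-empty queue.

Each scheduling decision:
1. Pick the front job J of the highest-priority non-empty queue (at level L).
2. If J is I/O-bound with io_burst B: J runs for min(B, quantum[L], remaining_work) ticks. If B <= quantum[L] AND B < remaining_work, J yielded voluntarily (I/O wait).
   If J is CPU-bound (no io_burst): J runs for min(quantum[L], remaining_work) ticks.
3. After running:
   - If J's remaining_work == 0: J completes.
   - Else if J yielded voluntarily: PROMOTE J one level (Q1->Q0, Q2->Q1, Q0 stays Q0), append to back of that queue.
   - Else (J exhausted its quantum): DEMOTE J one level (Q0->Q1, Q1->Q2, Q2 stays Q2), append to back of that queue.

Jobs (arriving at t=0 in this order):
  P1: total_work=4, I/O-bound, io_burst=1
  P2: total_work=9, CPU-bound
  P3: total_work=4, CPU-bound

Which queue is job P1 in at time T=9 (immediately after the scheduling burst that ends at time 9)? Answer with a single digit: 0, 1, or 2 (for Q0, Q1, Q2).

Answer: 0

Derivation:
t=0-1: P1@Q0 runs 1, rem=3, I/O yield, promote→Q0. Q0=[P2,P3,P1] Q1=[] Q2=[]
t=1-4: P2@Q0 runs 3, rem=6, quantum used, demote→Q1. Q0=[P3,P1] Q1=[P2] Q2=[]
t=4-7: P3@Q0 runs 3, rem=1, quantum used, demote→Q1. Q0=[P1] Q1=[P2,P3] Q2=[]
t=7-8: P1@Q0 runs 1, rem=2, I/O yield, promote→Q0. Q0=[P1] Q1=[P2,P3] Q2=[]
t=8-9: P1@Q0 runs 1, rem=1, I/O yield, promote→Q0. Q0=[P1] Q1=[P2,P3] Q2=[]
t=9-10: P1@Q0 runs 1, rem=0, completes. Q0=[] Q1=[P2,P3] Q2=[]
t=10-14: P2@Q1 runs 4, rem=2, quantum used, demote→Q2. Q0=[] Q1=[P3] Q2=[P2]
t=14-15: P3@Q1 runs 1, rem=0, completes. Q0=[] Q1=[] Q2=[P2]
t=15-17: P2@Q2 runs 2, rem=0, completes. Q0=[] Q1=[] Q2=[]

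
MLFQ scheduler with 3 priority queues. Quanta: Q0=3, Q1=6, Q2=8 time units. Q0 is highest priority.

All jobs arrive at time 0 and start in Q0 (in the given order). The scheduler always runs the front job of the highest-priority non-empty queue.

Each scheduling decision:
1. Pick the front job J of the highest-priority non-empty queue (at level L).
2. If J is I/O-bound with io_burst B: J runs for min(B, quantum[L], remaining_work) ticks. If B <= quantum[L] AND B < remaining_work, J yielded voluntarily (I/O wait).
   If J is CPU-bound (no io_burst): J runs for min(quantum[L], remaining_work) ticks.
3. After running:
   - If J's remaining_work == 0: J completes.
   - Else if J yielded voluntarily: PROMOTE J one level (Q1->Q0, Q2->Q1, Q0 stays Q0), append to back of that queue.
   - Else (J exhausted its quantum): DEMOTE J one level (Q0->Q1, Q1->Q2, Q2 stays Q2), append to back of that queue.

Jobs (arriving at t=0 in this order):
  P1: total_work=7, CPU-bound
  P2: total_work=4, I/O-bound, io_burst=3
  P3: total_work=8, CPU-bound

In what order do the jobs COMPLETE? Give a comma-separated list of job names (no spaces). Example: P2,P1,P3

Answer: P2,P1,P3

Derivation:
t=0-3: P1@Q0 runs 3, rem=4, quantum used, demote→Q1. Q0=[P2,P3] Q1=[P1] Q2=[]
t=3-6: P2@Q0 runs 3, rem=1, I/O yield, promote→Q0. Q0=[P3,P2] Q1=[P1] Q2=[]
t=6-9: P3@Q0 runs 3, rem=5, quantum used, demote→Q1. Q0=[P2] Q1=[P1,P3] Q2=[]
t=9-10: P2@Q0 runs 1, rem=0, completes. Q0=[] Q1=[P1,P3] Q2=[]
t=10-14: P1@Q1 runs 4, rem=0, completes. Q0=[] Q1=[P3] Q2=[]
t=14-19: P3@Q1 runs 5, rem=0, completes. Q0=[] Q1=[] Q2=[]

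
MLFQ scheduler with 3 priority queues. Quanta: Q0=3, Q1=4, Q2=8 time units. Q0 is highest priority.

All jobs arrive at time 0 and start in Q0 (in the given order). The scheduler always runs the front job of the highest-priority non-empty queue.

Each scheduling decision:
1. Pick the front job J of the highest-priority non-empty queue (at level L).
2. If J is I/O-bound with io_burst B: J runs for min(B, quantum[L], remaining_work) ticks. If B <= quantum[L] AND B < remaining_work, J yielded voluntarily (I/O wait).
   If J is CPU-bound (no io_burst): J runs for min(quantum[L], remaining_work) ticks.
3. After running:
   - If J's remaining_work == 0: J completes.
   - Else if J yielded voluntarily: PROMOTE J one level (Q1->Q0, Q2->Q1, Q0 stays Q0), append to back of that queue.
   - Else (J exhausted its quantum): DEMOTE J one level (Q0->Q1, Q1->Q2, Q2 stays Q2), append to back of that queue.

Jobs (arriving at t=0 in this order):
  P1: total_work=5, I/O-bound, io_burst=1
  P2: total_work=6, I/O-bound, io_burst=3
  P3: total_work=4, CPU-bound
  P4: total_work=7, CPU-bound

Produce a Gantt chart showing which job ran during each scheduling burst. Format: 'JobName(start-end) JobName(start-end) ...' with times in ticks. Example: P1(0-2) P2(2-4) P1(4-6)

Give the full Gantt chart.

Answer: P1(0-1) P2(1-4) P3(4-7) P4(7-10) P1(10-11) P2(11-14) P1(14-15) P1(15-16) P1(16-17) P3(17-18) P4(18-22)

Derivation:
t=0-1: P1@Q0 runs 1, rem=4, I/O yield, promote→Q0. Q0=[P2,P3,P4,P1] Q1=[] Q2=[]
t=1-4: P2@Q0 runs 3, rem=3, I/O yield, promote→Q0. Q0=[P3,P4,P1,P2] Q1=[] Q2=[]
t=4-7: P3@Q0 runs 3, rem=1, quantum used, demote→Q1. Q0=[P4,P1,P2] Q1=[P3] Q2=[]
t=7-10: P4@Q0 runs 3, rem=4, quantum used, demote→Q1. Q0=[P1,P2] Q1=[P3,P4] Q2=[]
t=10-11: P1@Q0 runs 1, rem=3, I/O yield, promote→Q0. Q0=[P2,P1] Q1=[P3,P4] Q2=[]
t=11-14: P2@Q0 runs 3, rem=0, completes. Q0=[P1] Q1=[P3,P4] Q2=[]
t=14-15: P1@Q0 runs 1, rem=2, I/O yield, promote→Q0. Q0=[P1] Q1=[P3,P4] Q2=[]
t=15-16: P1@Q0 runs 1, rem=1, I/O yield, promote→Q0. Q0=[P1] Q1=[P3,P4] Q2=[]
t=16-17: P1@Q0 runs 1, rem=0, completes. Q0=[] Q1=[P3,P4] Q2=[]
t=17-18: P3@Q1 runs 1, rem=0, completes. Q0=[] Q1=[P4] Q2=[]
t=18-22: P4@Q1 runs 4, rem=0, completes. Q0=[] Q1=[] Q2=[]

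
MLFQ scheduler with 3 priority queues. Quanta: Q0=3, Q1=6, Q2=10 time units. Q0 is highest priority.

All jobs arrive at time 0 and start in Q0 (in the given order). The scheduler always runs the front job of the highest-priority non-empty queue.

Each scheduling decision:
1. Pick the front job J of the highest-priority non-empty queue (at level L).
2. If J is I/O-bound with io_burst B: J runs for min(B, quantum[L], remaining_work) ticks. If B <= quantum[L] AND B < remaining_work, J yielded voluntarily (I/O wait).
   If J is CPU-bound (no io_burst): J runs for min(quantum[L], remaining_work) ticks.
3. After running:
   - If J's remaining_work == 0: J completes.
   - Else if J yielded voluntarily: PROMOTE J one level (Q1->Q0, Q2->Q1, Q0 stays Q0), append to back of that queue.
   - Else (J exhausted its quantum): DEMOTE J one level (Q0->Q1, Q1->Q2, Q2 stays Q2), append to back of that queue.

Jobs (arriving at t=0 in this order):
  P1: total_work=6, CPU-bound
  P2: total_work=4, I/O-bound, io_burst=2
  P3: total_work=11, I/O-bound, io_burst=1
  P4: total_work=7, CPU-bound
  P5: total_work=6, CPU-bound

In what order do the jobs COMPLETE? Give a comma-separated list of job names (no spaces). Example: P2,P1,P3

t=0-3: P1@Q0 runs 3, rem=3, quantum used, demote→Q1. Q0=[P2,P3,P4,P5] Q1=[P1] Q2=[]
t=3-5: P2@Q0 runs 2, rem=2, I/O yield, promote→Q0. Q0=[P3,P4,P5,P2] Q1=[P1] Q2=[]
t=5-6: P3@Q0 runs 1, rem=10, I/O yield, promote→Q0. Q0=[P4,P5,P2,P3] Q1=[P1] Q2=[]
t=6-9: P4@Q0 runs 3, rem=4, quantum used, demote→Q1. Q0=[P5,P2,P3] Q1=[P1,P4] Q2=[]
t=9-12: P5@Q0 runs 3, rem=3, quantum used, demote→Q1. Q0=[P2,P3] Q1=[P1,P4,P5] Q2=[]
t=12-14: P2@Q0 runs 2, rem=0, completes. Q0=[P3] Q1=[P1,P4,P5] Q2=[]
t=14-15: P3@Q0 runs 1, rem=9, I/O yield, promote→Q0. Q0=[P3] Q1=[P1,P4,P5] Q2=[]
t=15-16: P3@Q0 runs 1, rem=8, I/O yield, promote→Q0. Q0=[P3] Q1=[P1,P4,P5] Q2=[]
t=16-17: P3@Q0 runs 1, rem=7, I/O yield, promote→Q0. Q0=[P3] Q1=[P1,P4,P5] Q2=[]
t=17-18: P3@Q0 runs 1, rem=6, I/O yield, promote→Q0. Q0=[P3] Q1=[P1,P4,P5] Q2=[]
t=18-19: P3@Q0 runs 1, rem=5, I/O yield, promote→Q0. Q0=[P3] Q1=[P1,P4,P5] Q2=[]
t=19-20: P3@Q0 runs 1, rem=4, I/O yield, promote→Q0. Q0=[P3] Q1=[P1,P4,P5] Q2=[]
t=20-21: P3@Q0 runs 1, rem=3, I/O yield, promote→Q0. Q0=[P3] Q1=[P1,P4,P5] Q2=[]
t=21-22: P3@Q0 runs 1, rem=2, I/O yield, promote→Q0. Q0=[P3] Q1=[P1,P4,P5] Q2=[]
t=22-23: P3@Q0 runs 1, rem=1, I/O yield, promote→Q0. Q0=[P3] Q1=[P1,P4,P5] Q2=[]
t=23-24: P3@Q0 runs 1, rem=0, completes. Q0=[] Q1=[P1,P4,P5] Q2=[]
t=24-27: P1@Q1 runs 3, rem=0, completes. Q0=[] Q1=[P4,P5] Q2=[]
t=27-31: P4@Q1 runs 4, rem=0, completes. Q0=[] Q1=[P5] Q2=[]
t=31-34: P5@Q1 runs 3, rem=0, completes. Q0=[] Q1=[] Q2=[]

Answer: P2,P3,P1,P4,P5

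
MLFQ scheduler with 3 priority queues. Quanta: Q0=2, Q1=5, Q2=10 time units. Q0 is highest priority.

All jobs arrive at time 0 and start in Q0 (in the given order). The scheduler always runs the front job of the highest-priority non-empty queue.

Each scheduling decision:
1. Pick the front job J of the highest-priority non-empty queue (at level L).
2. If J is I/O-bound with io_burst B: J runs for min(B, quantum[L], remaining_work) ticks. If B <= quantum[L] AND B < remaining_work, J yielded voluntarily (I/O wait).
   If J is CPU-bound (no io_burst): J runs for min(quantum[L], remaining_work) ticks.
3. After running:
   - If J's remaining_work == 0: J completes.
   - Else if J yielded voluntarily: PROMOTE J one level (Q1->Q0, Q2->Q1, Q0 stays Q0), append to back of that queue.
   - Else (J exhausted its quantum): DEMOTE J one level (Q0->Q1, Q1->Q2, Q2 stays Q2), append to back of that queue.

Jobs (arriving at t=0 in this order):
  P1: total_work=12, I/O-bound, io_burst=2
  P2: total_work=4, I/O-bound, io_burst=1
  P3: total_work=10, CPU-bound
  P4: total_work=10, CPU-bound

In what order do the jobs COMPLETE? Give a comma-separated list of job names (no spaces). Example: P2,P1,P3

Answer: P2,P1,P3,P4

Derivation:
t=0-2: P1@Q0 runs 2, rem=10, I/O yield, promote→Q0. Q0=[P2,P3,P4,P1] Q1=[] Q2=[]
t=2-3: P2@Q0 runs 1, rem=3, I/O yield, promote→Q0. Q0=[P3,P4,P1,P2] Q1=[] Q2=[]
t=3-5: P3@Q0 runs 2, rem=8, quantum used, demote→Q1. Q0=[P4,P1,P2] Q1=[P3] Q2=[]
t=5-7: P4@Q0 runs 2, rem=8, quantum used, demote→Q1. Q0=[P1,P2] Q1=[P3,P4] Q2=[]
t=7-9: P1@Q0 runs 2, rem=8, I/O yield, promote→Q0. Q0=[P2,P1] Q1=[P3,P4] Q2=[]
t=9-10: P2@Q0 runs 1, rem=2, I/O yield, promote→Q0. Q0=[P1,P2] Q1=[P3,P4] Q2=[]
t=10-12: P1@Q0 runs 2, rem=6, I/O yield, promote→Q0. Q0=[P2,P1] Q1=[P3,P4] Q2=[]
t=12-13: P2@Q0 runs 1, rem=1, I/O yield, promote→Q0. Q0=[P1,P2] Q1=[P3,P4] Q2=[]
t=13-15: P1@Q0 runs 2, rem=4, I/O yield, promote→Q0. Q0=[P2,P1] Q1=[P3,P4] Q2=[]
t=15-16: P2@Q0 runs 1, rem=0, completes. Q0=[P1] Q1=[P3,P4] Q2=[]
t=16-18: P1@Q0 runs 2, rem=2, I/O yield, promote→Q0. Q0=[P1] Q1=[P3,P4] Q2=[]
t=18-20: P1@Q0 runs 2, rem=0, completes. Q0=[] Q1=[P3,P4] Q2=[]
t=20-25: P3@Q1 runs 5, rem=3, quantum used, demote→Q2. Q0=[] Q1=[P4] Q2=[P3]
t=25-30: P4@Q1 runs 5, rem=3, quantum used, demote→Q2. Q0=[] Q1=[] Q2=[P3,P4]
t=30-33: P3@Q2 runs 3, rem=0, completes. Q0=[] Q1=[] Q2=[P4]
t=33-36: P4@Q2 runs 3, rem=0, completes. Q0=[] Q1=[] Q2=[]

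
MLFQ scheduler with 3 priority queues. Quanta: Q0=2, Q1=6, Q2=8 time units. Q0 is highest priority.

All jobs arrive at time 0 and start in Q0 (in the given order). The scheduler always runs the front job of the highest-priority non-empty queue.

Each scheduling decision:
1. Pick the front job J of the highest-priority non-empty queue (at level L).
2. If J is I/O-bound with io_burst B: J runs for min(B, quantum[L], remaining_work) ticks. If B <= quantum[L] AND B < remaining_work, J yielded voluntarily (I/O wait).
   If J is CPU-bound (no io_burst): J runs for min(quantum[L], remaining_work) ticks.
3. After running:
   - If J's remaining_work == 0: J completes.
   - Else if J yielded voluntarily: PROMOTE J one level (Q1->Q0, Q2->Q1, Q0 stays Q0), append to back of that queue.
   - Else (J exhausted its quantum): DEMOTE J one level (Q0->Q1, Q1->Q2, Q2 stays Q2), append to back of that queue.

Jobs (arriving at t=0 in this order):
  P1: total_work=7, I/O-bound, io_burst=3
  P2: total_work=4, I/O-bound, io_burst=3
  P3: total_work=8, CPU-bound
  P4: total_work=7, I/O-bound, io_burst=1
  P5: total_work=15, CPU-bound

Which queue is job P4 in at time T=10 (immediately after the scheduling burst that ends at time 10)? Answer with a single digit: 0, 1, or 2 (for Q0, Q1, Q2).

Answer: 0

Derivation:
t=0-2: P1@Q0 runs 2, rem=5, quantum used, demote→Q1. Q0=[P2,P3,P4,P5] Q1=[P1] Q2=[]
t=2-4: P2@Q0 runs 2, rem=2, quantum used, demote→Q1. Q0=[P3,P4,P5] Q1=[P1,P2] Q2=[]
t=4-6: P3@Q0 runs 2, rem=6, quantum used, demote→Q1. Q0=[P4,P5] Q1=[P1,P2,P3] Q2=[]
t=6-7: P4@Q0 runs 1, rem=6, I/O yield, promote→Q0. Q0=[P5,P4] Q1=[P1,P2,P3] Q2=[]
t=7-9: P5@Q0 runs 2, rem=13, quantum used, demote→Q1. Q0=[P4] Q1=[P1,P2,P3,P5] Q2=[]
t=9-10: P4@Q0 runs 1, rem=5, I/O yield, promote→Q0. Q0=[P4] Q1=[P1,P2,P3,P5] Q2=[]
t=10-11: P4@Q0 runs 1, rem=4, I/O yield, promote→Q0. Q0=[P4] Q1=[P1,P2,P3,P5] Q2=[]
t=11-12: P4@Q0 runs 1, rem=3, I/O yield, promote→Q0. Q0=[P4] Q1=[P1,P2,P3,P5] Q2=[]
t=12-13: P4@Q0 runs 1, rem=2, I/O yield, promote→Q0. Q0=[P4] Q1=[P1,P2,P3,P5] Q2=[]
t=13-14: P4@Q0 runs 1, rem=1, I/O yield, promote→Q0. Q0=[P4] Q1=[P1,P2,P3,P5] Q2=[]
t=14-15: P4@Q0 runs 1, rem=0, completes. Q0=[] Q1=[P1,P2,P3,P5] Q2=[]
t=15-18: P1@Q1 runs 3, rem=2, I/O yield, promote→Q0. Q0=[P1] Q1=[P2,P3,P5] Q2=[]
t=18-20: P1@Q0 runs 2, rem=0, completes. Q0=[] Q1=[P2,P3,P5] Q2=[]
t=20-22: P2@Q1 runs 2, rem=0, completes. Q0=[] Q1=[P3,P5] Q2=[]
t=22-28: P3@Q1 runs 6, rem=0, completes. Q0=[] Q1=[P5] Q2=[]
t=28-34: P5@Q1 runs 6, rem=7, quantum used, demote→Q2. Q0=[] Q1=[] Q2=[P5]
t=34-41: P5@Q2 runs 7, rem=0, completes. Q0=[] Q1=[] Q2=[]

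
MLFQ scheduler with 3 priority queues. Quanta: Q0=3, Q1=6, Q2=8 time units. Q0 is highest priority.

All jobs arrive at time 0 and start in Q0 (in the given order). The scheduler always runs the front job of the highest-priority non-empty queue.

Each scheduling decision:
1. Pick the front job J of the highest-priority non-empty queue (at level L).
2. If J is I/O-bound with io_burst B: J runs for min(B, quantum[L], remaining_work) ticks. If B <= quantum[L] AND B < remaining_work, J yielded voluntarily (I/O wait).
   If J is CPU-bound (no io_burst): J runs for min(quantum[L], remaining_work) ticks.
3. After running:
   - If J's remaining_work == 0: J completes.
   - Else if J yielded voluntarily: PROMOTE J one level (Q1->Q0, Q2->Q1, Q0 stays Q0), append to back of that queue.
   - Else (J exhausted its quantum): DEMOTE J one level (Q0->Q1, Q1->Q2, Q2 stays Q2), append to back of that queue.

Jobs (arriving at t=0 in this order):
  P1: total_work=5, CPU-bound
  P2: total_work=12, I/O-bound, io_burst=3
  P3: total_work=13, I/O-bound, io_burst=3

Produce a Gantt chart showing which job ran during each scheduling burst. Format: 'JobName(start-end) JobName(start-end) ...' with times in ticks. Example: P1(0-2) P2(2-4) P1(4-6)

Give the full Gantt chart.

t=0-3: P1@Q0 runs 3, rem=2, quantum used, demote→Q1. Q0=[P2,P3] Q1=[P1] Q2=[]
t=3-6: P2@Q0 runs 3, rem=9, I/O yield, promote→Q0. Q0=[P3,P2] Q1=[P1] Q2=[]
t=6-9: P3@Q0 runs 3, rem=10, I/O yield, promote→Q0. Q0=[P2,P3] Q1=[P1] Q2=[]
t=9-12: P2@Q0 runs 3, rem=6, I/O yield, promote→Q0. Q0=[P3,P2] Q1=[P1] Q2=[]
t=12-15: P3@Q0 runs 3, rem=7, I/O yield, promote→Q0. Q0=[P2,P3] Q1=[P1] Q2=[]
t=15-18: P2@Q0 runs 3, rem=3, I/O yield, promote→Q0. Q0=[P3,P2] Q1=[P1] Q2=[]
t=18-21: P3@Q0 runs 3, rem=4, I/O yield, promote→Q0. Q0=[P2,P3] Q1=[P1] Q2=[]
t=21-24: P2@Q0 runs 3, rem=0, completes. Q0=[P3] Q1=[P1] Q2=[]
t=24-27: P3@Q0 runs 3, rem=1, I/O yield, promote→Q0. Q0=[P3] Q1=[P1] Q2=[]
t=27-28: P3@Q0 runs 1, rem=0, completes. Q0=[] Q1=[P1] Q2=[]
t=28-30: P1@Q1 runs 2, rem=0, completes. Q0=[] Q1=[] Q2=[]

Answer: P1(0-3) P2(3-6) P3(6-9) P2(9-12) P3(12-15) P2(15-18) P3(18-21) P2(21-24) P3(24-27) P3(27-28) P1(28-30)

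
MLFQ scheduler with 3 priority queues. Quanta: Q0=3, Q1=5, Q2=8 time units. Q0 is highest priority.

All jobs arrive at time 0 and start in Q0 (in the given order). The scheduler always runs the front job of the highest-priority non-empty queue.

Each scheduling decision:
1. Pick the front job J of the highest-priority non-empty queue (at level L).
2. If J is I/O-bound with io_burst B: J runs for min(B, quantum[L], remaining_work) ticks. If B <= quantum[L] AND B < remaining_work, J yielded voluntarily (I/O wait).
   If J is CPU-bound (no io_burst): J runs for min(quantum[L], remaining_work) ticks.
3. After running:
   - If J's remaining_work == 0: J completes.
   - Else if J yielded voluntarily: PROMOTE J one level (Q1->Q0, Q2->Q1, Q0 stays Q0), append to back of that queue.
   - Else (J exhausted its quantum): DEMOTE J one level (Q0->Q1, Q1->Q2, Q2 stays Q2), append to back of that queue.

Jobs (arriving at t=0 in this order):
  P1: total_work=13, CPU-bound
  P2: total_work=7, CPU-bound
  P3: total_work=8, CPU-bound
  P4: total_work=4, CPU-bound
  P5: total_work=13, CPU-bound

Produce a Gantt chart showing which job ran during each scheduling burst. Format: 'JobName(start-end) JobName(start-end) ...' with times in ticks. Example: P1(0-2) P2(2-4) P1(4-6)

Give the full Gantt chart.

t=0-3: P1@Q0 runs 3, rem=10, quantum used, demote→Q1. Q0=[P2,P3,P4,P5] Q1=[P1] Q2=[]
t=3-6: P2@Q0 runs 3, rem=4, quantum used, demote→Q1. Q0=[P3,P4,P5] Q1=[P1,P2] Q2=[]
t=6-9: P3@Q0 runs 3, rem=5, quantum used, demote→Q1. Q0=[P4,P5] Q1=[P1,P2,P3] Q2=[]
t=9-12: P4@Q0 runs 3, rem=1, quantum used, demote→Q1. Q0=[P5] Q1=[P1,P2,P3,P4] Q2=[]
t=12-15: P5@Q0 runs 3, rem=10, quantum used, demote→Q1. Q0=[] Q1=[P1,P2,P3,P4,P5] Q2=[]
t=15-20: P1@Q1 runs 5, rem=5, quantum used, demote→Q2. Q0=[] Q1=[P2,P3,P4,P5] Q2=[P1]
t=20-24: P2@Q1 runs 4, rem=0, completes. Q0=[] Q1=[P3,P4,P5] Q2=[P1]
t=24-29: P3@Q1 runs 5, rem=0, completes. Q0=[] Q1=[P4,P5] Q2=[P1]
t=29-30: P4@Q1 runs 1, rem=0, completes. Q0=[] Q1=[P5] Q2=[P1]
t=30-35: P5@Q1 runs 5, rem=5, quantum used, demote→Q2. Q0=[] Q1=[] Q2=[P1,P5]
t=35-40: P1@Q2 runs 5, rem=0, completes. Q0=[] Q1=[] Q2=[P5]
t=40-45: P5@Q2 runs 5, rem=0, completes. Q0=[] Q1=[] Q2=[]

Answer: P1(0-3) P2(3-6) P3(6-9) P4(9-12) P5(12-15) P1(15-20) P2(20-24) P3(24-29) P4(29-30) P5(30-35) P1(35-40) P5(40-45)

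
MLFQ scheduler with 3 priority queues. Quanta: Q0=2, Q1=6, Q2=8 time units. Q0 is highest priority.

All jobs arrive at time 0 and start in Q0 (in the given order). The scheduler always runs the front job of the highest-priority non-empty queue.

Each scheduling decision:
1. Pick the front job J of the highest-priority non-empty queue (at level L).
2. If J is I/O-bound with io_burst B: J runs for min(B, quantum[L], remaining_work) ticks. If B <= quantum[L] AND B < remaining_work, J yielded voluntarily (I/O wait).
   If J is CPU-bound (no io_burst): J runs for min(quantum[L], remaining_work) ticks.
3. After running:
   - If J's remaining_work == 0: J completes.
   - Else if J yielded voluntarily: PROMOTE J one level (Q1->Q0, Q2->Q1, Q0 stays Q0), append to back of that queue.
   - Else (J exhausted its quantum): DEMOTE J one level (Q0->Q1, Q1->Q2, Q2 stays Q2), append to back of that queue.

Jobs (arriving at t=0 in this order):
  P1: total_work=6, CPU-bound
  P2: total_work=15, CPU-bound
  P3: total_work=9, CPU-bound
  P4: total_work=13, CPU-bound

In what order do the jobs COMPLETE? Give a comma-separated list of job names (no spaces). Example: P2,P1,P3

Answer: P1,P2,P3,P4

Derivation:
t=0-2: P1@Q0 runs 2, rem=4, quantum used, demote→Q1. Q0=[P2,P3,P4] Q1=[P1] Q2=[]
t=2-4: P2@Q0 runs 2, rem=13, quantum used, demote→Q1. Q0=[P3,P4] Q1=[P1,P2] Q2=[]
t=4-6: P3@Q0 runs 2, rem=7, quantum used, demote→Q1. Q0=[P4] Q1=[P1,P2,P3] Q2=[]
t=6-8: P4@Q0 runs 2, rem=11, quantum used, demote→Q1. Q0=[] Q1=[P1,P2,P3,P4] Q2=[]
t=8-12: P1@Q1 runs 4, rem=0, completes. Q0=[] Q1=[P2,P3,P4] Q2=[]
t=12-18: P2@Q1 runs 6, rem=7, quantum used, demote→Q2. Q0=[] Q1=[P3,P4] Q2=[P2]
t=18-24: P3@Q1 runs 6, rem=1, quantum used, demote→Q2. Q0=[] Q1=[P4] Q2=[P2,P3]
t=24-30: P4@Q1 runs 6, rem=5, quantum used, demote→Q2. Q0=[] Q1=[] Q2=[P2,P3,P4]
t=30-37: P2@Q2 runs 7, rem=0, completes. Q0=[] Q1=[] Q2=[P3,P4]
t=37-38: P3@Q2 runs 1, rem=0, completes. Q0=[] Q1=[] Q2=[P4]
t=38-43: P4@Q2 runs 5, rem=0, completes. Q0=[] Q1=[] Q2=[]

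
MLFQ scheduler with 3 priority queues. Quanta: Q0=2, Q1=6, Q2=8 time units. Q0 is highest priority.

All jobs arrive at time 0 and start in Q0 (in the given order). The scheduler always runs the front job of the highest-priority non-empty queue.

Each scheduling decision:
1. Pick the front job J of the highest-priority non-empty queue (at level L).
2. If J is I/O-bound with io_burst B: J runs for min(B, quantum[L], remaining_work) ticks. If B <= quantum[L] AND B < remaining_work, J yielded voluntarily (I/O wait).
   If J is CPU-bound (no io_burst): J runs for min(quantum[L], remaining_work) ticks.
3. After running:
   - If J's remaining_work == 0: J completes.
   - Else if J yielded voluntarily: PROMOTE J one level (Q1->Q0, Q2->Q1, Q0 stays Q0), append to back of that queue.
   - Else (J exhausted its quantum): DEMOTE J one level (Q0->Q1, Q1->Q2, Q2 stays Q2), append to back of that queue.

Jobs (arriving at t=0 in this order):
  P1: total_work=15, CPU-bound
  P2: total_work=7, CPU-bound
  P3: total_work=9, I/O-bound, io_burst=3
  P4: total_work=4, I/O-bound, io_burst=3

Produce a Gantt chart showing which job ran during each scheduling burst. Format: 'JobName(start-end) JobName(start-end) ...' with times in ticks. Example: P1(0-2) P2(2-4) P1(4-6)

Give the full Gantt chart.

t=0-2: P1@Q0 runs 2, rem=13, quantum used, demote→Q1. Q0=[P2,P3,P4] Q1=[P1] Q2=[]
t=2-4: P2@Q0 runs 2, rem=5, quantum used, demote→Q1. Q0=[P3,P4] Q1=[P1,P2] Q2=[]
t=4-6: P3@Q0 runs 2, rem=7, quantum used, demote→Q1. Q0=[P4] Q1=[P1,P2,P3] Q2=[]
t=6-8: P4@Q0 runs 2, rem=2, quantum used, demote→Q1. Q0=[] Q1=[P1,P2,P3,P4] Q2=[]
t=8-14: P1@Q1 runs 6, rem=7, quantum used, demote→Q2. Q0=[] Q1=[P2,P3,P4] Q2=[P1]
t=14-19: P2@Q1 runs 5, rem=0, completes. Q0=[] Q1=[P3,P4] Q2=[P1]
t=19-22: P3@Q1 runs 3, rem=4, I/O yield, promote→Q0. Q0=[P3] Q1=[P4] Q2=[P1]
t=22-24: P3@Q0 runs 2, rem=2, quantum used, demote→Q1. Q0=[] Q1=[P4,P3] Q2=[P1]
t=24-26: P4@Q1 runs 2, rem=0, completes. Q0=[] Q1=[P3] Q2=[P1]
t=26-28: P3@Q1 runs 2, rem=0, completes. Q0=[] Q1=[] Q2=[P1]
t=28-35: P1@Q2 runs 7, rem=0, completes. Q0=[] Q1=[] Q2=[]

Answer: P1(0-2) P2(2-4) P3(4-6) P4(6-8) P1(8-14) P2(14-19) P3(19-22) P3(22-24) P4(24-26) P3(26-28) P1(28-35)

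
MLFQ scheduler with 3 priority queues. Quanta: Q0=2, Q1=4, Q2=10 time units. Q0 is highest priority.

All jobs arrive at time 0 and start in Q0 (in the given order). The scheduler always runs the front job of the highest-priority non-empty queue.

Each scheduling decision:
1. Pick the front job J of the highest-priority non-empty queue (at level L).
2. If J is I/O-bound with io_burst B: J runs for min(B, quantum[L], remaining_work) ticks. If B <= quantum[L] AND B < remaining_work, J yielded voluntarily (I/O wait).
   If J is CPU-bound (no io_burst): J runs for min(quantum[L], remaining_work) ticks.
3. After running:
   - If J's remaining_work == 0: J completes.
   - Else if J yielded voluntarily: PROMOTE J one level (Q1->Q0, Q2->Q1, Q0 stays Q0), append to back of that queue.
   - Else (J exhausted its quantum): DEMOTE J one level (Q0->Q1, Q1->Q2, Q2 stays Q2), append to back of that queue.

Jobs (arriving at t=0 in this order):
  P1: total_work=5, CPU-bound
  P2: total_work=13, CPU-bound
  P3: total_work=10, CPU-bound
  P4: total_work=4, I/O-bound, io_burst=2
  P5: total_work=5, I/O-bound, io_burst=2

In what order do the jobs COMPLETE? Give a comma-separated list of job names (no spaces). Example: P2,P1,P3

Answer: P4,P5,P1,P2,P3

Derivation:
t=0-2: P1@Q0 runs 2, rem=3, quantum used, demote→Q1. Q0=[P2,P3,P4,P5] Q1=[P1] Q2=[]
t=2-4: P2@Q0 runs 2, rem=11, quantum used, demote→Q1. Q0=[P3,P4,P5] Q1=[P1,P2] Q2=[]
t=4-6: P3@Q0 runs 2, rem=8, quantum used, demote→Q1. Q0=[P4,P5] Q1=[P1,P2,P3] Q2=[]
t=6-8: P4@Q0 runs 2, rem=2, I/O yield, promote→Q0. Q0=[P5,P4] Q1=[P1,P2,P3] Q2=[]
t=8-10: P5@Q0 runs 2, rem=3, I/O yield, promote→Q0. Q0=[P4,P5] Q1=[P1,P2,P3] Q2=[]
t=10-12: P4@Q0 runs 2, rem=0, completes. Q0=[P5] Q1=[P1,P2,P3] Q2=[]
t=12-14: P5@Q0 runs 2, rem=1, I/O yield, promote→Q0. Q0=[P5] Q1=[P1,P2,P3] Q2=[]
t=14-15: P5@Q0 runs 1, rem=0, completes. Q0=[] Q1=[P1,P2,P3] Q2=[]
t=15-18: P1@Q1 runs 3, rem=0, completes. Q0=[] Q1=[P2,P3] Q2=[]
t=18-22: P2@Q1 runs 4, rem=7, quantum used, demote→Q2. Q0=[] Q1=[P3] Q2=[P2]
t=22-26: P3@Q1 runs 4, rem=4, quantum used, demote→Q2. Q0=[] Q1=[] Q2=[P2,P3]
t=26-33: P2@Q2 runs 7, rem=0, completes. Q0=[] Q1=[] Q2=[P3]
t=33-37: P3@Q2 runs 4, rem=0, completes. Q0=[] Q1=[] Q2=[]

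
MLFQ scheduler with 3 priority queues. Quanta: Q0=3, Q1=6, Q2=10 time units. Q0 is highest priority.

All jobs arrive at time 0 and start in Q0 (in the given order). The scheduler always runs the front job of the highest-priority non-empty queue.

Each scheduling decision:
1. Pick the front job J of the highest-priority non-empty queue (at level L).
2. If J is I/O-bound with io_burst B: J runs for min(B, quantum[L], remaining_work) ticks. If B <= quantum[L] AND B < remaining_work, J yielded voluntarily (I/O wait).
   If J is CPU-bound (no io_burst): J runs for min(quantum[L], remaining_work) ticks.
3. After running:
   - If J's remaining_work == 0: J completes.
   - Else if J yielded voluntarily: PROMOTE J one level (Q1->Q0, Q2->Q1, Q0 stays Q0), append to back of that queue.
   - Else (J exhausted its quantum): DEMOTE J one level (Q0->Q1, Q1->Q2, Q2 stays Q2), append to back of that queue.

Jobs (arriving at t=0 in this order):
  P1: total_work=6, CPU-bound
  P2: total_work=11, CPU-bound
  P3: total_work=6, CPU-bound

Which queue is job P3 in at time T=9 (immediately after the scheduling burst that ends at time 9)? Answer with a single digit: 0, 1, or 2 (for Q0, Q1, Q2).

t=0-3: P1@Q0 runs 3, rem=3, quantum used, demote→Q1. Q0=[P2,P3] Q1=[P1] Q2=[]
t=3-6: P2@Q0 runs 3, rem=8, quantum used, demote→Q1. Q0=[P3] Q1=[P1,P2] Q2=[]
t=6-9: P3@Q0 runs 3, rem=3, quantum used, demote→Q1. Q0=[] Q1=[P1,P2,P3] Q2=[]
t=9-12: P1@Q1 runs 3, rem=0, completes. Q0=[] Q1=[P2,P3] Q2=[]
t=12-18: P2@Q1 runs 6, rem=2, quantum used, demote→Q2. Q0=[] Q1=[P3] Q2=[P2]
t=18-21: P3@Q1 runs 3, rem=0, completes. Q0=[] Q1=[] Q2=[P2]
t=21-23: P2@Q2 runs 2, rem=0, completes. Q0=[] Q1=[] Q2=[]

Answer: 1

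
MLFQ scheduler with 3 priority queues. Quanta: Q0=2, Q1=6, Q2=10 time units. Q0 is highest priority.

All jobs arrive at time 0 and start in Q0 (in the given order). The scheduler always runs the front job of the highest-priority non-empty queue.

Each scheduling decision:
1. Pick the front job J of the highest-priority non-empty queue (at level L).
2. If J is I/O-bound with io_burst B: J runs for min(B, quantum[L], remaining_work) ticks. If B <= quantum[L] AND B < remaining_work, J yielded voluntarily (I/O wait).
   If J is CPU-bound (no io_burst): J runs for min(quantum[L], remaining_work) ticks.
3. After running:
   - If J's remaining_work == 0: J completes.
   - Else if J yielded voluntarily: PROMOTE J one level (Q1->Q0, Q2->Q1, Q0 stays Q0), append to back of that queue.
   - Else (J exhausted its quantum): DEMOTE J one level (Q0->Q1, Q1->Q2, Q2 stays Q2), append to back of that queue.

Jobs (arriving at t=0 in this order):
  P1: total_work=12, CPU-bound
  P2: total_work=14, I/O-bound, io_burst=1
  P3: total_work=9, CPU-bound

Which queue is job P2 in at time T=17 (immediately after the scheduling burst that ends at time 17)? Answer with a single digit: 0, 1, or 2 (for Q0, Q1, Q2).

Answer: 0

Derivation:
t=0-2: P1@Q0 runs 2, rem=10, quantum used, demote→Q1. Q0=[P2,P3] Q1=[P1] Q2=[]
t=2-3: P2@Q0 runs 1, rem=13, I/O yield, promote→Q0. Q0=[P3,P2] Q1=[P1] Q2=[]
t=3-5: P3@Q0 runs 2, rem=7, quantum used, demote→Q1. Q0=[P2] Q1=[P1,P3] Q2=[]
t=5-6: P2@Q0 runs 1, rem=12, I/O yield, promote→Q0. Q0=[P2] Q1=[P1,P3] Q2=[]
t=6-7: P2@Q0 runs 1, rem=11, I/O yield, promote→Q0. Q0=[P2] Q1=[P1,P3] Q2=[]
t=7-8: P2@Q0 runs 1, rem=10, I/O yield, promote→Q0. Q0=[P2] Q1=[P1,P3] Q2=[]
t=8-9: P2@Q0 runs 1, rem=9, I/O yield, promote→Q0. Q0=[P2] Q1=[P1,P3] Q2=[]
t=9-10: P2@Q0 runs 1, rem=8, I/O yield, promote→Q0. Q0=[P2] Q1=[P1,P3] Q2=[]
t=10-11: P2@Q0 runs 1, rem=7, I/O yield, promote→Q0. Q0=[P2] Q1=[P1,P3] Q2=[]
t=11-12: P2@Q0 runs 1, rem=6, I/O yield, promote→Q0. Q0=[P2] Q1=[P1,P3] Q2=[]
t=12-13: P2@Q0 runs 1, rem=5, I/O yield, promote→Q0. Q0=[P2] Q1=[P1,P3] Q2=[]
t=13-14: P2@Q0 runs 1, rem=4, I/O yield, promote→Q0. Q0=[P2] Q1=[P1,P3] Q2=[]
t=14-15: P2@Q0 runs 1, rem=3, I/O yield, promote→Q0. Q0=[P2] Q1=[P1,P3] Q2=[]
t=15-16: P2@Q0 runs 1, rem=2, I/O yield, promote→Q0. Q0=[P2] Q1=[P1,P3] Q2=[]
t=16-17: P2@Q0 runs 1, rem=1, I/O yield, promote→Q0. Q0=[P2] Q1=[P1,P3] Q2=[]
t=17-18: P2@Q0 runs 1, rem=0, completes. Q0=[] Q1=[P1,P3] Q2=[]
t=18-24: P1@Q1 runs 6, rem=4, quantum used, demote→Q2. Q0=[] Q1=[P3] Q2=[P1]
t=24-30: P3@Q1 runs 6, rem=1, quantum used, demote→Q2. Q0=[] Q1=[] Q2=[P1,P3]
t=30-34: P1@Q2 runs 4, rem=0, completes. Q0=[] Q1=[] Q2=[P3]
t=34-35: P3@Q2 runs 1, rem=0, completes. Q0=[] Q1=[] Q2=[]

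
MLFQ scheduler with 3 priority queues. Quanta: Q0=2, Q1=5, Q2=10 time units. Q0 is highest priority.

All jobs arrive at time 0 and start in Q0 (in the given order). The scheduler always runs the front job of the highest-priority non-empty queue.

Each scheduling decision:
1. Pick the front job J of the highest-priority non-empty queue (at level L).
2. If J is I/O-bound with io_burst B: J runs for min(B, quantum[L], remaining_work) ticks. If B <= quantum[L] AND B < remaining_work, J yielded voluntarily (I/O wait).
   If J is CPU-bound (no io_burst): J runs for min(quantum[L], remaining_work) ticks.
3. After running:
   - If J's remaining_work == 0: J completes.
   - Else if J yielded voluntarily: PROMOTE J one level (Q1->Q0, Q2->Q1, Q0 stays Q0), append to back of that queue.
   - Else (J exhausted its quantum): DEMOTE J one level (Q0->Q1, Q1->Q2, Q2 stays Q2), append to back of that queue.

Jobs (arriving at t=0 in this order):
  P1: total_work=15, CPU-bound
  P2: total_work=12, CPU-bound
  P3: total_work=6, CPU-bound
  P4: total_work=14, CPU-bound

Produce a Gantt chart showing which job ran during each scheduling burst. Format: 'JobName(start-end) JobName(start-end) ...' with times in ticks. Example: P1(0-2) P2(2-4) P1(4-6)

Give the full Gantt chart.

Answer: P1(0-2) P2(2-4) P3(4-6) P4(6-8) P1(8-13) P2(13-18) P3(18-22) P4(22-27) P1(27-35) P2(35-40) P4(40-47)

Derivation:
t=0-2: P1@Q0 runs 2, rem=13, quantum used, demote→Q1. Q0=[P2,P3,P4] Q1=[P1] Q2=[]
t=2-4: P2@Q0 runs 2, rem=10, quantum used, demote→Q1. Q0=[P3,P4] Q1=[P1,P2] Q2=[]
t=4-6: P3@Q0 runs 2, rem=4, quantum used, demote→Q1. Q0=[P4] Q1=[P1,P2,P3] Q2=[]
t=6-8: P4@Q0 runs 2, rem=12, quantum used, demote→Q1. Q0=[] Q1=[P1,P2,P3,P4] Q2=[]
t=8-13: P1@Q1 runs 5, rem=8, quantum used, demote→Q2. Q0=[] Q1=[P2,P3,P4] Q2=[P1]
t=13-18: P2@Q1 runs 5, rem=5, quantum used, demote→Q2. Q0=[] Q1=[P3,P4] Q2=[P1,P2]
t=18-22: P3@Q1 runs 4, rem=0, completes. Q0=[] Q1=[P4] Q2=[P1,P2]
t=22-27: P4@Q1 runs 5, rem=7, quantum used, demote→Q2. Q0=[] Q1=[] Q2=[P1,P2,P4]
t=27-35: P1@Q2 runs 8, rem=0, completes. Q0=[] Q1=[] Q2=[P2,P4]
t=35-40: P2@Q2 runs 5, rem=0, completes. Q0=[] Q1=[] Q2=[P4]
t=40-47: P4@Q2 runs 7, rem=0, completes. Q0=[] Q1=[] Q2=[]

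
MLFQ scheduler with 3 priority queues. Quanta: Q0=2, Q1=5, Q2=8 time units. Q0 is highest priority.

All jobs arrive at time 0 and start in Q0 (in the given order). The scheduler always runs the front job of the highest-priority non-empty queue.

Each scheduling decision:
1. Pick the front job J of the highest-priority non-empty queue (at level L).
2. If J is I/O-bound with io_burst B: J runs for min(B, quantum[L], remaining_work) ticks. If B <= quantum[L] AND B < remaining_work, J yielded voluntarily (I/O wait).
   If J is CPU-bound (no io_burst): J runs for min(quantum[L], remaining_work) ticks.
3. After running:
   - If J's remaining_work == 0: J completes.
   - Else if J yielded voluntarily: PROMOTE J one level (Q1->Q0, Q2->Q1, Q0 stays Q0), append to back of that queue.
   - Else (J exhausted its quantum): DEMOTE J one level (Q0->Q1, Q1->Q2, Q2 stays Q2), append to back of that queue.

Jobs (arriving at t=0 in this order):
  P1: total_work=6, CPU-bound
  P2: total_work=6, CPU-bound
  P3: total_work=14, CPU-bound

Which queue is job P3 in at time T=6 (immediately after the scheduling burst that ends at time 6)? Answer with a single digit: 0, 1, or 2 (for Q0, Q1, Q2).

Answer: 1

Derivation:
t=0-2: P1@Q0 runs 2, rem=4, quantum used, demote→Q1. Q0=[P2,P3] Q1=[P1] Q2=[]
t=2-4: P2@Q0 runs 2, rem=4, quantum used, demote→Q1. Q0=[P3] Q1=[P1,P2] Q2=[]
t=4-6: P3@Q0 runs 2, rem=12, quantum used, demote→Q1. Q0=[] Q1=[P1,P2,P3] Q2=[]
t=6-10: P1@Q1 runs 4, rem=0, completes. Q0=[] Q1=[P2,P3] Q2=[]
t=10-14: P2@Q1 runs 4, rem=0, completes. Q0=[] Q1=[P3] Q2=[]
t=14-19: P3@Q1 runs 5, rem=7, quantum used, demote→Q2. Q0=[] Q1=[] Q2=[P3]
t=19-26: P3@Q2 runs 7, rem=0, completes. Q0=[] Q1=[] Q2=[]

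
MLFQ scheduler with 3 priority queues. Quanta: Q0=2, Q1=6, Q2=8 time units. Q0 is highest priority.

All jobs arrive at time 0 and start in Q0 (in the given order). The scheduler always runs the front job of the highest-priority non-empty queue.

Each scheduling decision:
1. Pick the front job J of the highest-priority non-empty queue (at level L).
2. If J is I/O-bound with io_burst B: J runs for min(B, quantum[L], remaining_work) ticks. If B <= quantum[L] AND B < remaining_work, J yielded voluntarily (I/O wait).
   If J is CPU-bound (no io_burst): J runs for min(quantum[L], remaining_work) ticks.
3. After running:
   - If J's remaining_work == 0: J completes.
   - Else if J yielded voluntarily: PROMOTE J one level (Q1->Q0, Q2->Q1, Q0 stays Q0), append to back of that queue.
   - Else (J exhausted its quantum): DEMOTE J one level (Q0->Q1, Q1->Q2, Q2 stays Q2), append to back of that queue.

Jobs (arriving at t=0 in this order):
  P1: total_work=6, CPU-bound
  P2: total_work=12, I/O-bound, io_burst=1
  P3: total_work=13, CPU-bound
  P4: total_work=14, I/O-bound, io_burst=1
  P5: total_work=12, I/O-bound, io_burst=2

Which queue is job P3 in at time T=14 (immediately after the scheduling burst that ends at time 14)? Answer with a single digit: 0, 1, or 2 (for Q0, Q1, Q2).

t=0-2: P1@Q0 runs 2, rem=4, quantum used, demote→Q1. Q0=[P2,P3,P4,P5] Q1=[P1] Q2=[]
t=2-3: P2@Q0 runs 1, rem=11, I/O yield, promote→Q0. Q0=[P3,P4,P5,P2] Q1=[P1] Q2=[]
t=3-5: P3@Q0 runs 2, rem=11, quantum used, demote→Q1. Q0=[P4,P5,P2] Q1=[P1,P3] Q2=[]
t=5-6: P4@Q0 runs 1, rem=13, I/O yield, promote→Q0. Q0=[P5,P2,P4] Q1=[P1,P3] Q2=[]
t=6-8: P5@Q0 runs 2, rem=10, I/O yield, promote→Q0. Q0=[P2,P4,P5] Q1=[P1,P3] Q2=[]
t=8-9: P2@Q0 runs 1, rem=10, I/O yield, promote→Q0. Q0=[P4,P5,P2] Q1=[P1,P3] Q2=[]
t=9-10: P4@Q0 runs 1, rem=12, I/O yield, promote→Q0. Q0=[P5,P2,P4] Q1=[P1,P3] Q2=[]
t=10-12: P5@Q0 runs 2, rem=8, I/O yield, promote→Q0. Q0=[P2,P4,P5] Q1=[P1,P3] Q2=[]
t=12-13: P2@Q0 runs 1, rem=9, I/O yield, promote→Q0. Q0=[P4,P5,P2] Q1=[P1,P3] Q2=[]
t=13-14: P4@Q0 runs 1, rem=11, I/O yield, promote→Q0. Q0=[P5,P2,P4] Q1=[P1,P3] Q2=[]
t=14-16: P5@Q0 runs 2, rem=6, I/O yield, promote→Q0. Q0=[P2,P4,P5] Q1=[P1,P3] Q2=[]
t=16-17: P2@Q0 runs 1, rem=8, I/O yield, promote→Q0. Q0=[P4,P5,P2] Q1=[P1,P3] Q2=[]
t=17-18: P4@Q0 runs 1, rem=10, I/O yield, promote→Q0. Q0=[P5,P2,P4] Q1=[P1,P3] Q2=[]
t=18-20: P5@Q0 runs 2, rem=4, I/O yield, promote→Q0. Q0=[P2,P4,P5] Q1=[P1,P3] Q2=[]
t=20-21: P2@Q0 runs 1, rem=7, I/O yield, promote→Q0. Q0=[P4,P5,P2] Q1=[P1,P3] Q2=[]
t=21-22: P4@Q0 runs 1, rem=9, I/O yield, promote→Q0. Q0=[P5,P2,P4] Q1=[P1,P3] Q2=[]
t=22-24: P5@Q0 runs 2, rem=2, I/O yield, promote→Q0. Q0=[P2,P4,P5] Q1=[P1,P3] Q2=[]
t=24-25: P2@Q0 runs 1, rem=6, I/O yield, promote→Q0. Q0=[P4,P5,P2] Q1=[P1,P3] Q2=[]
t=25-26: P4@Q0 runs 1, rem=8, I/O yield, promote→Q0. Q0=[P5,P2,P4] Q1=[P1,P3] Q2=[]
t=26-28: P5@Q0 runs 2, rem=0, completes. Q0=[P2,P4] Q1=[P1,P3] Q2=[]
t=28-29: P2@Q0 runs 1, rem=5, I/O yield, promote→Q0. Q0=[P4,P2] Q1=[P1,P3] Q2=[]
t=29-30: P4@Q0 runs 1, rem=7, I/O yield, promote→Q0. Q0=[P2,P4] Q1=[P1,P3] Q2=[]
t=30-31: P2@Q0 runs 1, rem=4, I/O yield, promote→Q0. Q0=[P4,P2] Q1=[P1,P3] Q2=[]
t=31-32: P4@Q0 runs 1, rem=6, I/O yield, promote→Q0. Q0=[P2,P4] Q1=[P1,P3] Q2=[]
t=32-33: P2@Q0 runs 1, rem=3, I/O yield, promote→Q0. Q0=[P4,P2] Q1=[P1,P3] Q2=[]
t=33-34: P4@Q0 runs 1, rem=5, I/O yield, promote→Q0. Q0=[P2,P4] Q1=[P1,P3] Q2=[]
t=34-35: P2@Q0 runs 1, rem=2, I/O yield, promote→Q0. Q0=[P4,P2] Q1=[P1,P3] Q2=[]
t=35-36: P4@Q0 runs 1, rem=4, I/O yield, promote→Q0. Q0=[P2,P4] Q1=[P1,P3] Q2=[]
t=36-37: P2@Q0 runs 1, rem=1, I/O yield, promote→Q0. Q0=[P4,P2] Q1=[P1,P3] Q2=[]
t=37-38: P4@Q0 runs 1, rem=3, I/O yield, promote→Q0. Q0=[P2,P4] Q1=[P1,P3] Q2=[]
t=38-39: P2@Q0 runs 1, rem=0, completes. Q0=[P4] Q1=[P1,P3] Q2=[]
t=39-40: P4@Q0 runs 1, rem=2, I/O yield, promote→Q0. Q0=[P4] Q1=[P1,P3] Q2=[]
t=40-41: P4@Q0 runs 1, rem=1, I/O yield, promote→Q0. Q0=[P4] Q1=[P1,P3] Q2=[]
t=41-42: P4@Q0 runs 1, rem=0, completes. Q0=[] Q1=[P1,P3] Q2=[]
t=42-46: P1@Q1 runs 4, rem=0, completes. Q0=[] Q1=[P3] Q2=[]
t=46-52: P3@Q1 runs 6, rem=5, quantum used, demote→Q2. Q0=[] Q1=[] Q2=[P3]
t=52-57: P3@Q2 runs 5, rem=0, completes. Q0=[] Q1=[] Q2=[]

Answer: 1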